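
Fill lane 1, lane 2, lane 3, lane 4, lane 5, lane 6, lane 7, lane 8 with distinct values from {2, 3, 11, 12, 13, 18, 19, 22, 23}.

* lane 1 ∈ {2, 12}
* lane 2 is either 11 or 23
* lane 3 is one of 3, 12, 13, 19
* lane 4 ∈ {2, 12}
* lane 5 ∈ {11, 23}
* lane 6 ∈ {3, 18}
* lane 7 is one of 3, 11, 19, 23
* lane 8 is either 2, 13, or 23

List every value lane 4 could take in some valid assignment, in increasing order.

2, 12

The 8 variables together cover exactly {2, 3, 11, 12, 13, 18, 19, 23} — 8 values for 8 variables — and 18 appears only in lane 6's list, so lane 6 = 18.
lane 1 and lane 4 share exactly the 2 values {2, 12}; by pigeonhole those values go to them, so strike 2, 12 from lane 3, lane 8.
lane 2 and lane 5 between them cover only {11, 23} — a naked pair. Remove those values from lane 7, lane 8.
lane 8 must be 13 (only option left). Strike 13 from lane 3.
No further eliminations apply; lane 4 can still be any of 2, 12.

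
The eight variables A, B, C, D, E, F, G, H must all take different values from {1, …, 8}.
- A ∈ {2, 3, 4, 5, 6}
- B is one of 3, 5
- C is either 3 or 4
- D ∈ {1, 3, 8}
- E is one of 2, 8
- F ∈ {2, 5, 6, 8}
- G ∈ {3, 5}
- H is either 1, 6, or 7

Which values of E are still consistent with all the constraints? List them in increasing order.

2, 8

The 8 variables together cover exactly {1, 2, 3, 4, 5, 6, 7, 8} — 8 values for 8 variables — and 7 appears only in H's list, so H = 7.
Among the 7 still-open variables, 1 fits only D (and all 7 values in {1, 2, 3, 4, 5, 6, 8} must be used), so D = 1.
The 2 variables B and G are confined to {3, 5}, which locks those values in; drop them from A, C, F.
C's domain is down to {4}, so C = 4. So A can't be 4.
No further eliminations apply; E can still be any of 2, 8.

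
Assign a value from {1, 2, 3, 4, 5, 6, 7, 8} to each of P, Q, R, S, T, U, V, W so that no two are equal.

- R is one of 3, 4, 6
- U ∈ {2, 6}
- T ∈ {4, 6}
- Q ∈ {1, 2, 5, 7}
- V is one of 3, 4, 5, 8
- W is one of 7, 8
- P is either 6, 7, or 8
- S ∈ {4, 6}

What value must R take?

The 8 variables together cover exactly {1, 2, 3, 4, 5, 6, 7, 8} — 8 values for 8 variables — and 1 appears only in Q's list, so Q = 1.
The 7 still-open variables draw from only 7 values {2, 3, 4, 5, 6, 7, 8}, so each is used; only U can be 2, hence U = 2.
Among the 6 still-open variables, 5 fits only V (and all 6 values in {3, 4, 5, 6, 7, 8} must be used), so V = 5.
Among the 5 still-open variables, 3 fits only R (and all 5 values in {3, 4, 6, 7, 8} must be used), so R = 3.

3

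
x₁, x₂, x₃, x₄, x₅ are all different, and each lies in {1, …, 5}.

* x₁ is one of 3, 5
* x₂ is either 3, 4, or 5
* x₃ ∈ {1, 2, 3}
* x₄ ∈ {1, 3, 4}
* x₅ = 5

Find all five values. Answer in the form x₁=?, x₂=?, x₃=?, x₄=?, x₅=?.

x₁=3, x₂=4, x₃=2, x₄=1, x₅=5

x₅ has just one choice, so x₅ = 5. Eliminate 5 elsewhere: x₁, x₂.
x₁'s domain is down to {3}, so x₁ = 3. So x₂, x₃, x₄ can't be 3.
x₂'s domain is down to {4}, so x₂ = 4. Eliminate 4 elsewhere: x₄.
x₄ has just one choice, so x₄ = 1. Strike 1 from x₃.
x₃ must be 2 (only option left).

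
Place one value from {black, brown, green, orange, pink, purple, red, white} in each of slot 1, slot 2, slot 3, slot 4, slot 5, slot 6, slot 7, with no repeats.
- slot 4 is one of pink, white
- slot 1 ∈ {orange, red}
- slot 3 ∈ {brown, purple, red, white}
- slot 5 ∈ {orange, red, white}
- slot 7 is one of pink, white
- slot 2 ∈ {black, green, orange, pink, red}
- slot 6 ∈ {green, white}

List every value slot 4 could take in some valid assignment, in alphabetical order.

The 2 variables slot 4 and slot 7 are confined to {pink, white}, which locks those values in; drop them from slot 2, slot 3, slot 5, slot 6.
slot 6 must be green (only option left). Remove green from slot 2.
slot 1 and slot 5 between them cover only {orange, red} — a naked pair. Remove those values from slot 2, slot 3.
slot 2 has just one choice, so slot 2 = black.
No further eliminations apply; slot 4 can still be any of pink, white.

pink, white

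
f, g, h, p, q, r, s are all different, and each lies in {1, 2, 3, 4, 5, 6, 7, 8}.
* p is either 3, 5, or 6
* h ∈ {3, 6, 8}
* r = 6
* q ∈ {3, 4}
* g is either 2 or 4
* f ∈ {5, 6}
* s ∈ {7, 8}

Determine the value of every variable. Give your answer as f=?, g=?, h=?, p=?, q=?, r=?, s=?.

f=5, g=2, h=8, p=3, q=4, r=6, s=7

r must be 6 (only option left). Strike 6 from f, h, p.
f has just one choice, so f = 5. So p can't be 5.
That leaves p = 3. Remove 3 from h, q.
q has just one choice, so q = 4. Strike 4 from g.
g's domain is down to {2}, so g = 2.
h has just one choice, so h = 8. Remove 8 from s.
s has just one choice, so s = 7.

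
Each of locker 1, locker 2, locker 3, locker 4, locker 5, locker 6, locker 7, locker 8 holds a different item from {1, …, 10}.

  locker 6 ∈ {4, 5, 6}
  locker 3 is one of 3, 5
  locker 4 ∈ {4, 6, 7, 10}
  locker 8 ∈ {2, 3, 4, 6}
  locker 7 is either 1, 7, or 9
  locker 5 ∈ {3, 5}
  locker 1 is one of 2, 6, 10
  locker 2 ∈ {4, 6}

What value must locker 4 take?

7

locker 3 and locker 5 between them cover only {3, 5} — a naked pair. Remove those values from locker 6, locker 8.
locker 2 and locker 6 share exactly the 2 values {4, 6}; by pigeonhole those values go to them, so strike 4, 6 from locker 1, locker 4, locker 8.
That leaves locker 8 = 2. Strike 2 from locker 1.
locker 1 must be 10 (only option left). Strike 10 from locker 4.
So locker 4 = 7.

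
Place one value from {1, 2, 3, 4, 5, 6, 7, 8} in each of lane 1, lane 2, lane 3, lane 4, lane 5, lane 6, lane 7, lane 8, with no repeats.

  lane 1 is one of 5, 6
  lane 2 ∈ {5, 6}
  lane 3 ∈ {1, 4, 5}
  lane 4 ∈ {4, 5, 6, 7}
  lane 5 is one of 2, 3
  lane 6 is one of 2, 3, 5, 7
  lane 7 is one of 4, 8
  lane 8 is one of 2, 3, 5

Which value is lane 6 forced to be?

The 8 variables together cover exactly {1, 2, 3, 4, 5, 6, 7, 8} — 8 values for 8 variables — and 1 appears only in lane 3's list, so lane 3 = 1.
The 7 still-open variables draw from only 7 values {2, 3, 4, 5, 6, 7, 8}, so each is used; only lane 7 can be 8, hence lane 7 = 8.
The 6 still-open variables together cover exactly {2, 3, 4, 5, 6, 7} — 6 values for 6 variables — and 4 appears only in lane 4's list, so lane 4 = 4.
The 5 still-open variables draw from only 5 values {2, 3, 5, 6, 7}, so each is used; only lane 6 can be 7, hence lane 6 = 7.

7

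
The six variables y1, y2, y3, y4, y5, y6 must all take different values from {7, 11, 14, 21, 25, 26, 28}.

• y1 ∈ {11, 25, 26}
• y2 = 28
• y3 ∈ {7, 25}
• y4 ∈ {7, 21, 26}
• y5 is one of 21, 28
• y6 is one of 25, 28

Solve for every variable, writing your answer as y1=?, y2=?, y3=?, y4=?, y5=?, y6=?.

y1=11, y2=28, y3=7, y4=26, y5=21, y6=25

y2 must be 28 (only option left). Remove 28 from y5, y6.
y5 has just one choice, so y5 = 21. Strike 21 from y4.
y6 must be 25 (only option left). Strike 25 from y1, y3.
y3 has just one choice, so y3 = 7. So y4 can't be 7.
y4 must be 26 (only option left). Strike 26 from y1.
That leaves y1 = 11.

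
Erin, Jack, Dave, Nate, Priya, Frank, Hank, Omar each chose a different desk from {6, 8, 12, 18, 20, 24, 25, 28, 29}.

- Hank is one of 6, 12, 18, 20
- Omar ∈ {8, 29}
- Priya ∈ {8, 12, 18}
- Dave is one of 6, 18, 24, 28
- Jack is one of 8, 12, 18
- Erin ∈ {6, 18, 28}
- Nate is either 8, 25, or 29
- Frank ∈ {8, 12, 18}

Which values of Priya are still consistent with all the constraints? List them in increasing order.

8, 12, 18

Jack, Priya, Frank between them cover only {8, 12, 18} — a naked triple. Remove those values from Erin, Dave, Nate, Hank, Omar.
Omar has just one choice, so Omar = 29. Strike 29 from Nate.
Nate's domain is down to {25}, so Nate = 25.
No further eliminations apply; Priya can still be any of 8, 12, 18.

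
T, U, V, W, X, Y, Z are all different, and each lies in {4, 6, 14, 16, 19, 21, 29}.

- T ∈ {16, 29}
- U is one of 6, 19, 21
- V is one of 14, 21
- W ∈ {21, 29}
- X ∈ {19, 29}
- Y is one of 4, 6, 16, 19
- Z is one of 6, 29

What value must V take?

14

The 7 variables together cover exactly {4, 6, 14, 16, 19, 21, 29} — 7 values for 7 variables — and 4 appears only in Y's list, so Y = 4.
The 6 still-open variables draw from only 6 values {6, 14, 16, 19, 21, 29}, so each is used; only V can be 14, hence V = 14.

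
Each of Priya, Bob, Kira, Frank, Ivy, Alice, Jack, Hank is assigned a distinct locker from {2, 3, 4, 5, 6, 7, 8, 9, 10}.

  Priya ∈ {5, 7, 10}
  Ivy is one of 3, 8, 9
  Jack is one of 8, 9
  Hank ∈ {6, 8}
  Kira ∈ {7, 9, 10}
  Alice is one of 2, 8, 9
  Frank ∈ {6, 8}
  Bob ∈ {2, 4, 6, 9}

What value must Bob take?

4

The 2 variables Frank and Hank are confined to {6, 8}, which locks those values in; drop them from Bob, Ivy, Alice, Jack.
Jack has just one choice, so Jack = 9. So Bob, Kira, Ivy, Alice can't be 9.
That leaves Ivy = 3.
Alice has just one choice, so Alice = 2. Strike 2 from Bob.
So Bob = 4.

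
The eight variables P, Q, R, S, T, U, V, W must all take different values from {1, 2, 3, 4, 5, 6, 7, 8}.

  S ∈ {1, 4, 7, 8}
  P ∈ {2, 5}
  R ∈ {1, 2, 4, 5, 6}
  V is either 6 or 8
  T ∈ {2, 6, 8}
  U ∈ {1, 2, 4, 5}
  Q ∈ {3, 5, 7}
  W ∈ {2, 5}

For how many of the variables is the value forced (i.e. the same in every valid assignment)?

2

The 8 variables together cover exactly {1, 2, 3, 4, 5, 6, 7, 8} — 8 values for 8 variables — and 3 appears only in Q's list, so Q = 3.
The 7 still-open variables together cover exactly {1, 2, 4, 5, 6, 7, 8} — 7 values for 7 variables — and 7 appears only in S's list, so S = 7.
P and W share exactly the 2 values {2, 5}; by pigeonhole those values go to them, so strike 2, 5 from R, T, U.
T and V share exactly the 2 values {6, 8}; by pigeonhole those values go to them, so strike 6, 8 from R.
Determined: Q=3, S=7. The other variables each still have more than one consistent value. That makes 2.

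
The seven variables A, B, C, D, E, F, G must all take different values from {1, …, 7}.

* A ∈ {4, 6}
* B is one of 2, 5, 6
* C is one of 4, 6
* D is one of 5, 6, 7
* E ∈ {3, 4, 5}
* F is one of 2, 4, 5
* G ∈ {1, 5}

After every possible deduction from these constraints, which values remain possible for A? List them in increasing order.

The 7 variables together cover exactly {1, 2, 3, 4, 5, 6, 7} — 7 values for 7 variables — and 1 appears only in G's list, so G = 1.
The 6 still-open variables draw from only 6 values {2, 3, 4, 5, 6, 7}, so each is used; only E can be 3, hence E = 3.
The 5 still-open variables together cover exactly {2, 4, 5, 6, 7} — 5 values for 5 variables — and 7 appears only in D's list, so D = 7.
The 2 variables A and C are confined to {4, 6}, which locks those values in; drop them from B, F.
No further eliminations apply; A can still be any of 4, 6.

4, 6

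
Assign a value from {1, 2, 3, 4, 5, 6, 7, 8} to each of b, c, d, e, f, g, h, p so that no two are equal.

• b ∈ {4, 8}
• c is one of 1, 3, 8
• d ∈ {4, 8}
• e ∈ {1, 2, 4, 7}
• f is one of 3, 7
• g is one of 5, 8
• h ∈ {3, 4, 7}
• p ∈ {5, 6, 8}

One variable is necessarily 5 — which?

The 8 variables draw from only 8 values {1, 2, 3, 4, 5, 6, 7, 8}, so each is used; only e can be 2, hence e = 2.
Among the 7 still-open variables, 1 fits only c (and all 7 values in {1, 3, 4, 5, 6, 7, 8} must be used), so c = 1.
Among the 6 still-open variables, 6 fits only p (and all 6 values in {3, 4, 5, 6, 7, 8} must be used), so p = 6.
Among the 5 still-open variables, 5 fits only g (and all 5 values in {3, 4, 5, 7, 8} must be used), so g = 5.

g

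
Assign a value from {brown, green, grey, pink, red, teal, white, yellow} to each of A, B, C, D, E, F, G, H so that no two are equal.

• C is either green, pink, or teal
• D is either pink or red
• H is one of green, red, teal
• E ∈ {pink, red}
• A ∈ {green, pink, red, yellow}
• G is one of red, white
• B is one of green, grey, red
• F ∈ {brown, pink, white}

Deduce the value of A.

yellow

Among the 8 variables, brown fits only F (and all 8 values in {brown, green, grey, pink, red, teal, white, yellow} must be used), so F = brown.
Among the 7 still-open variables, grey fits only B (and all 7 values in {green, grey, pink, red, teal, white, yellow} must be used), so B = grey.
Among the 6 still-open variables, white fits only G (and all 6 values in {green, pink, red, teal, white, yellow} must be used), so G = white.
The 5 still-open variables together cover exactly {green, pink, red, teal, yellow} — 5 values for 5 variables — and yellow appears only in A's list, so A = yellow.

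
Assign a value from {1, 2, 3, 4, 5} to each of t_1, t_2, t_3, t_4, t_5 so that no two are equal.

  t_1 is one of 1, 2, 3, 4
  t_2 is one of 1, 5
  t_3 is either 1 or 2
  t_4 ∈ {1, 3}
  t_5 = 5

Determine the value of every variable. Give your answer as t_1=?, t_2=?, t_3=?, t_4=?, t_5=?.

t_5 must be 5 (only option left). Eliminate 5 elsewhere: t_2.
t_2 must be 1 (only option left). Eliminate 1 elsewhere: t_1, t_3, t_4.
t_3's domain is down to {2}, so t_3 = 2. So t_1 can't be 2.
That leaves t_4 = 3. So t_1 can't be 3.
t_1's domain is down to {4}, so t_1 = 4.

t_1=4, t_2=1, t_3=2, t_4=3, t_5=5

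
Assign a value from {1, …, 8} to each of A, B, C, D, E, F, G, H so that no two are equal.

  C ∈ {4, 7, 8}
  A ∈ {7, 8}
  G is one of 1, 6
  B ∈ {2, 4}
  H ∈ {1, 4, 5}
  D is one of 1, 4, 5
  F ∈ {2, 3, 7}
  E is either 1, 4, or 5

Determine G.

The 8 variables draw from only 8 values {1, 2, 3, 4, 5, 6, 7, 8}, so each is used; only F can be 3, hence F = 3.
Among the 7 still-open variables, 2 fits only B (and all 7 values in {1, 2, 4, 5, 6, 7, 8} must be used), so B = 2.
The 6 still-open variables together cover exactly {1, 4, 5, 6, 7, 8} — 6 values for 6 variables — and 6 appears only in G's list, so G = 6.

6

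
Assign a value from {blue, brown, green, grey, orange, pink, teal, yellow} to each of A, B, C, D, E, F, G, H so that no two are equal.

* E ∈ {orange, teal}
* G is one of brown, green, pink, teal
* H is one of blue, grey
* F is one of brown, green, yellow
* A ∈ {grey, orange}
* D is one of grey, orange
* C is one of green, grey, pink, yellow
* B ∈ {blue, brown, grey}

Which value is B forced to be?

brown

A and D between them cover only {grey, orange} — a naked pair. Remove those values from B, C, E, H.
E must be teal (only option left). Remove teal from G.
That leaves H = blue. Eliminate blue elsewhere: B.
So B = brown.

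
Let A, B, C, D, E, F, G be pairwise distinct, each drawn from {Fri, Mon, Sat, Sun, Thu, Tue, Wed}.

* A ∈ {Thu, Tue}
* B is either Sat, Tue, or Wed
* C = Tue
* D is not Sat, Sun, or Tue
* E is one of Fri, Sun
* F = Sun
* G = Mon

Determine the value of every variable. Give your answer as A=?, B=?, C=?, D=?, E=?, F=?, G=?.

C has just one choice, so C = Tue. Remove Tue from A, B.
That leaves F = Sun. Strike Sun from E.
G must be Mon (only option left). Remove Mon from D.
That leaves A = Thu. Eliminate Thu elsewhere: D.
E's domain is down to {Fri}, so E = Fri. Eliminate Fri elsewhere: D.
That leaves D = Wed. Eliminate Wed elsewhere: B.
B must be Sat (only option left).

A=Thu, B=Sat, C=Tue, D=Wed, E=Fri, F=Sun, G=Mon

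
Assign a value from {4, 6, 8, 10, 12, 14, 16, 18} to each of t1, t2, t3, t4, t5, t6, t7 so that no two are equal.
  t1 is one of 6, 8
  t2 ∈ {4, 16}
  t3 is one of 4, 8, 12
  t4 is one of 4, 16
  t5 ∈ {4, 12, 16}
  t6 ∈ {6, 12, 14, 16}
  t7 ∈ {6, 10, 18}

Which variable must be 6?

t1

t2 and t4 share exactly the 2 values {4, 16}; by pigeonhole those values go to them, so strike 4, 16 from t3, t5, t6.
t5 must be 12 (only option left). Strike 12 from t3, t6.
t3 has just one choice, so t3 = 8. Strike 8 from t1.
So 6 goes to t1.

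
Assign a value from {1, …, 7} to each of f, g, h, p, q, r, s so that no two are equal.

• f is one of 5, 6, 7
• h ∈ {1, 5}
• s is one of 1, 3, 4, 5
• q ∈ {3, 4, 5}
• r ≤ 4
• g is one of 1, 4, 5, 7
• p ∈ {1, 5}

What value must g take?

7

The 7 variables together cover exactly {1, 2, 3, 4, 5, 6, 7} — 7 values for 7 variables — and 2 appears only in r's list, so r = 2.
Among the 6 still-open variables, 6 fits only f (and all 6 values in {1, 3, 4, 5, 6, 7} must be used), so f = 6.
The 5 still-open variables together cover exactly {1, 3, 4, 5, 7} — 5 values for 5 variables — and 7 appears only in g's list, so g = 7.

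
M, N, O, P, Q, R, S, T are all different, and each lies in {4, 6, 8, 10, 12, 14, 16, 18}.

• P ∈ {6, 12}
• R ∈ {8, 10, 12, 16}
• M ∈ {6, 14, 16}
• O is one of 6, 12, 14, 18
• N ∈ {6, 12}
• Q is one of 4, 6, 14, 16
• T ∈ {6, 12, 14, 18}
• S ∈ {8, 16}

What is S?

8

The 8 variables draw from only 8 values {4, 6, 8, 10, 12, 14, 16, 18}, so each is used; only Q can be 4, hence Q = 4.
The 7 still-open variables together cover exactly {6, 8, 10, 12, 14, 16, 18} — 7 values for 7 variables — and 10 appears only in R's list, so R = 10.
The 6 still-open variables draw from only 6 values {6, 8, 12, 14, 16, 18}, so each is used; only S can be 8, hence S = 8.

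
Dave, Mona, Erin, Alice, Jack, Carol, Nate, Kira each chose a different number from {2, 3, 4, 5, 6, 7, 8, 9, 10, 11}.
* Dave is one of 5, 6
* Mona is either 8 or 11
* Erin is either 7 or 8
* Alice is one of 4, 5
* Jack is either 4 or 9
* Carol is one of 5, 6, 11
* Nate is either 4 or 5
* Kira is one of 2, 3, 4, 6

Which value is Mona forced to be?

8

Alice and Nate between them cover only {4, 5} — a naked pair. Remove those values from Dave, Jack, Carol, Kira.
Dave's domain is down to {6}, so Dave = 6. Eliminate 6 elsewhere: Carol, Kira.
Jack must be 9 (only option left).
Carol's domain is down to {11}, so Carol = 11. Eliminate 11 elsewhere: Mona.
So Mona = 8.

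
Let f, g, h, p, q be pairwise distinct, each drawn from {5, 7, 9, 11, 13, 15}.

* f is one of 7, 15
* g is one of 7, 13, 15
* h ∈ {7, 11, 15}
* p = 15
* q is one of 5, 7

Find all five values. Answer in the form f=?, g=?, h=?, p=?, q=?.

p must be 15 (only option left). So f, g, h can't be 15.
That leaves f = 7. So g, h, q can't be 7.
g has just one choice, so g = 13.
h's domain is down to {11}, so h = 11.
q has just one choice, so q = 5.

f=7, g=13, h=11, p=15, q=5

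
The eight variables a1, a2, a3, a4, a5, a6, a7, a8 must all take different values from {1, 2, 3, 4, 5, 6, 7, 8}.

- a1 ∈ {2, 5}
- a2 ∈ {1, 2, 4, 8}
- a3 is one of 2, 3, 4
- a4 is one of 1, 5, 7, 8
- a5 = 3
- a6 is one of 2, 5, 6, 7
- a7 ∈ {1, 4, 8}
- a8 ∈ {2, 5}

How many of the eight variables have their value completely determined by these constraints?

a5 must be 3 (only option left). Remove 3 from a3.
The 7 still-open variables together cover exactly {1, 2, 4, 5, 6, 7, 8} — 7 values for 7 variables — and 6 appears only in a6's list, so a6 = 6.
The 6 still-open variables draw from only 6 values {1, 2, 4, 5, 7, 8}, so each is used; only a4 can be 7, hence a4 = 7.
a1 and a8 share exactly the 2 values {2, 5}; by pigeonhole those values go to them, so strike 2, 5 from a2, a3.
a3 has just one choice, so a3 = 4. Strike 4 from a2, a7.
Determined: a3=4, a4=7, a5=3, a6=6. The other variables each still have more than one consistent value. That makes 4.

4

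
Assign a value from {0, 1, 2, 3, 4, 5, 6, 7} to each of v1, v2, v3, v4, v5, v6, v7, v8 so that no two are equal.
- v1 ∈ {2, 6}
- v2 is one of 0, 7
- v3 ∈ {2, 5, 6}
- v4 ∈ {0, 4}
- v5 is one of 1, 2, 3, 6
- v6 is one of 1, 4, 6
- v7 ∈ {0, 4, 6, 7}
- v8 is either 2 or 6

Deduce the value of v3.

The 8 variables draw from only 8 values {0, 1, 2, 3, 4, 5, 6, 7}, so each is used; only v5 can be 3, hence v5 = 3.
Among the 7 still-open variables, 1 fits only v6 (and all 7 values in {0, 1, 2, 4, 5, 6, 7} must be used), so v6 = 1.
Among the 6 still-open variables, 5 fits only v3 (and all 6 values in {0, 2, 4, 5, 6, 7} must be used), so v3 = 5.

5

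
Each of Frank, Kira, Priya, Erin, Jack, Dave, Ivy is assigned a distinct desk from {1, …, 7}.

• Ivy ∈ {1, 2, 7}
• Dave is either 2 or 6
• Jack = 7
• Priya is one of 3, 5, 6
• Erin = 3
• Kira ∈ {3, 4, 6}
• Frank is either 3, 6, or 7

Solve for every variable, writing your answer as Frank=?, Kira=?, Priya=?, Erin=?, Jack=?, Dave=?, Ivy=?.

Erin's domain is down to {3}, so Erin = 3. So Frank, Kira, Priya can't be 3.
Jack must be 7 (only option left). So Frank, Ivy can't be 7.
Frank's domain is down to {6}, so Frank = 6. Strike 6 from Kira, Priya, Dave.
Kira has just one choice, so Kira = 4.
Priya's domain is down to {5}, so Priya = 5.
That leaves Dave = 2. Eliminate 2 elsewhere: Ivy.
Ivy must be 1 (only option left).

Frank=6, Kira=4, Priya=5, Erin=3, Jack=7, Dave=2, Ivy=1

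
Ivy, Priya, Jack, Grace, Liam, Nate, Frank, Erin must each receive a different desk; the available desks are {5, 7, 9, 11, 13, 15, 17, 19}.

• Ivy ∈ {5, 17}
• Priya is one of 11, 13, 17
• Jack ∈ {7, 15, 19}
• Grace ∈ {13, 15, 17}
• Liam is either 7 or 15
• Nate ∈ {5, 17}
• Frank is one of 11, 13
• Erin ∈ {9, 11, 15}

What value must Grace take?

Among the 8 variables, 9 fits only Erin (and all 8 values in {5, 7, 9, 11, 13, 15, 17, 19} must be used), so Erin = 9.
Among the 7 still-open variables, 19 fits only Jack (and all 7 values in {5, 7, 11, 13, 15, 17, 19} must be used), so Jack = 19.
The 6 still-open variables together cover exactly {5, 7, 11, 13, 15, 17} — 6 values for 6 variables — and 7 appears only in Liam's list, so Liam = 7.
Among the 5 still-open variables, 15 fits only Grace (and all 5 values in {5, 11, 13, 15, 17} must be used), so Grace = 15.

15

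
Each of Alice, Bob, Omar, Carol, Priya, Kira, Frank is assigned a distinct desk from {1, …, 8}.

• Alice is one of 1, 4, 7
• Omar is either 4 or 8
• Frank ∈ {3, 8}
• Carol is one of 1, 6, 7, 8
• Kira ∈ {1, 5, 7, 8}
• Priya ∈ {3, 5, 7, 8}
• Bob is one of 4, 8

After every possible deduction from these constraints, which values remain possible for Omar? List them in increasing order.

4, 8

Among the 7 variables, 6 fits only Carol (and all 7 values in {1, 3, 4, 5, 6, 7, 8} must be used), so Carol = 6.
Bob and Omar share exactly the 2 values {4, 8}; by pigeonhole those values go to them, so strike 4, 8 from Alice, Priya, Kira, Frank.
That leaves Frank = 3. Strike 3 from Priya.
No further eliminations apply; Omar can still be any of 4, 8.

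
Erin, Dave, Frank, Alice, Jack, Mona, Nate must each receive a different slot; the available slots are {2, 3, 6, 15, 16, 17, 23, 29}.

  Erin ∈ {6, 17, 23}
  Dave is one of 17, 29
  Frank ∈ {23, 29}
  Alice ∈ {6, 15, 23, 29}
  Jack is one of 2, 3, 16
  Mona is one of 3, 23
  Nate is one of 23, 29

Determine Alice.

15

The 2 variables Frank and Nate are confined to {23, 29}, which locks those values in; drop them from Erin, Dave, Alice, Mona.
Dave's domain is down to {17}, so Dave = 17. Remove 17 from Erin.
Mona's domain is down to {3}, so Mona = 3. Eliminate 3 elsewhere: Jack.
Erin has just one choice, so Erin = 6. Strike 6 from Alice.
So Alice = 15.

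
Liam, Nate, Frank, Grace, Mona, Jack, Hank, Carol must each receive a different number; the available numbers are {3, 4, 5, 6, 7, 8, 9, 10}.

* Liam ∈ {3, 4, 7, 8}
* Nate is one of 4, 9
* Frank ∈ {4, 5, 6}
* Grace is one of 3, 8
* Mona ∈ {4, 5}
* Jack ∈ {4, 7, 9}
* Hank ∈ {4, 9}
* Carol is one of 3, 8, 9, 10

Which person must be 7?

The 8 variables together cover exactly {3, 4, 5, 6, 7, 8, 9, 10} — 8 values for 8 variables — and 6 appears only in Frank's list, so Frank = 6.
Among the 7 still-open variables, 5 fits only Mona (and all 7 values in {3, 4, 5, 7, 8, 9, 10} must be used), so Mona = 5.
Among the 6 still-open variables, 10 fits only Carol (and all 6 values in {3, 4, 7, 8, 9, 10} must be used), so Carol = 10.
The 2 variables Nate and Hank are confined to {4, 9}, which locks those values in; drop them from Liam, Jack.
So 7 goes to Jack.

Jack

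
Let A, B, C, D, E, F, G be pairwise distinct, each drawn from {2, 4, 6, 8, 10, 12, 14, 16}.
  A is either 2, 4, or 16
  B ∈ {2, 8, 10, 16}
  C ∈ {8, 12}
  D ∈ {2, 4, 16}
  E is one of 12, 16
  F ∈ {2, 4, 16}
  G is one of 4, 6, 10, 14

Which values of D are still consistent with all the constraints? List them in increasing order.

A, D, F between them cover only {2, 4, 16} — a naked triple. Remove those values from B, E, G.
E has just one choice, so E = 12. Strike 12 from C.
That leaves C = 8. Eliminate 8 elsewhere: B.
B's domain is down to {10}, so B = 10. Strike 10 from G.
No further eliminations apply; D can still be any of 2, 4, 16.

2, 4, 16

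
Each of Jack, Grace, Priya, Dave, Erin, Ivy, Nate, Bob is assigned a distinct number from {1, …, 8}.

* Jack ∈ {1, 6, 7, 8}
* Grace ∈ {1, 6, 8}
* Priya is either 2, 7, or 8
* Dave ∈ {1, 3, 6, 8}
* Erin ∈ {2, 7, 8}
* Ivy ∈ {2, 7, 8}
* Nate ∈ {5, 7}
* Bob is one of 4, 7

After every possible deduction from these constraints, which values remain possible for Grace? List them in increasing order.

The 8 variables draw from only 8 values {1, 2, 3, 4, 5, 6, 7, 8}, so each is used; only Dave can be 3, hence Dave = 3.
Among the 7 still-open variables, 4 fits only Bob (and all 7 values in {1, 2, 4, 5, 6, 7, 8} must be used), so Bob = 4.
Among the 6 still-open variables, 5 fits only Nate (and all 6 values in {1, 2, 5, 6, 7, 8} must be used), so Nate = 5.
Priya, Erin, Ivy share exactly the 3 values {2, 7, 8}; by pigeonhole those values go to them, so strike 2, 7, 8 from Jack, Grace.
No further eliminations apply; Grace can still be any of 1, 6.

1, 6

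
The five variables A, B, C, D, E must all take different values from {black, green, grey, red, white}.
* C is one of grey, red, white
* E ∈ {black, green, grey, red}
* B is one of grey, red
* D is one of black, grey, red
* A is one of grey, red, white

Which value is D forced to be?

black

The 5 variables together cover exactly {black, green, grey, red, white} — 5 values for 5 variables — and green appears only in E's list, so E = green.
Among the 4 still-open variables, black fits only D (and all 4 values in {black, grey, red, white} must be used), so D = black.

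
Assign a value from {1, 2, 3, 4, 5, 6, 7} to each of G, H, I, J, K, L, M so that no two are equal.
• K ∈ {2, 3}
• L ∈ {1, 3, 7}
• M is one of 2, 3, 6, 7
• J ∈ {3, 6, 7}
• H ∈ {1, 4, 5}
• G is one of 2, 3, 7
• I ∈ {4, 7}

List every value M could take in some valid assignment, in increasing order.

The 7 variables draw from only 7 values {1, 2, 3, 4, 5, 6, 7}, so each is used; only H can be 5, hence H = 5.
Among the 6 still-open variables, 1 fits only L (and all 6 values in {1, 2, 3, 4, 6, 7} must be used), so L = 1.
Among the 5 still-open variables, 4 fits only I (and all 5 values in {2, 3, 4, 6, 7} must be used), so I = 4.
No further eliminations apply; M can still be any of 2, 3, 6, 7.

2, 3, 6, 7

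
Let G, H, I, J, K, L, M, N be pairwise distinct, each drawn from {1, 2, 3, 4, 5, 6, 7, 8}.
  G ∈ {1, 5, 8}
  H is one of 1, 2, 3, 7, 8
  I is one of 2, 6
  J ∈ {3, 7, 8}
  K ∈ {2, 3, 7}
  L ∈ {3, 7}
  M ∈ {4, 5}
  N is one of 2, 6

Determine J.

8

Among the 8 variables, 4 fits only M (and all 8 values in {1, 2, 3, 4, 5, 6, 7, 8} must be used), so M = 4.
The 7 still-open variables draw from only 7 values {1, 2, 3, 5, 6, 7, 8}, so each is used; only G can be 5, hence G = 5.
The 6 still-open variables draw from only 6 values {1, 2, 3, 6, 7, 8}, so each is used; only H can be 1, hence H = 1.
Among the 5 still-open variables, 8 fits only J (and all 5 values in {2, 3, 6, 7, 8} must be used), so J = 8.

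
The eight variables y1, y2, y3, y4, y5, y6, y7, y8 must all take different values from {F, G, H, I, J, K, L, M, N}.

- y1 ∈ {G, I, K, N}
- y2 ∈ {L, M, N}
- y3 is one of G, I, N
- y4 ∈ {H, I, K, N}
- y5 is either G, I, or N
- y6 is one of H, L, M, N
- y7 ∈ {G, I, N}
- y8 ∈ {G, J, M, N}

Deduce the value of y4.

The 8 variables together cover exactly {G, H, I, J, K, L, M, N} — 8 values for 8 variables — and J appears only in y8's list, so y8 = J.
y3, y5, y7 between them cover only {G, I, N} — a naked triple. Remove those values from y1, y2, y4, y6.
y1 must be K (only option left). Strike K from y4.
So y4 = H.

H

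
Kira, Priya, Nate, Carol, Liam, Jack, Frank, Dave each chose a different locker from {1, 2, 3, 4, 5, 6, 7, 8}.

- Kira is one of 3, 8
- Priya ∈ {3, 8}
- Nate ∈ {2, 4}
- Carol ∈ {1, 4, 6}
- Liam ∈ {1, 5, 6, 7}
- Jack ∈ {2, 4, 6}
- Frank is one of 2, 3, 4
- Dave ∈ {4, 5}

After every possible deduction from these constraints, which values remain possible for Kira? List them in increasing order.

3, 8

The 8 variables together cover exactly {1, 2, 3, 4, 5, 6, 7, 8} — 8 values for 8 variables — and 7 appears only in Liam's list, so Liam = 7.
The 7 still-open variables together cover exactly {1, 2, 3, 4, 5, 6, 8} — 7 values for 7 variables — and 1 appears only in Carol's list, so Carol = 1.
The 6 still-open variables together cover exactly {2, 3, 4, 5, 6, 8} — 6 values for 6 variables — and 5 appears only in Dave's list, so Dave = 5.
Among the 5 still-open variables, 6 fits only Jack (and all 5 values in {2, 3, 4, 6, 8} must be used), so Jack = 6.
Kira and Priya between them cover only {3, 8} — a naked pair. Remove those values from Frank.
No further eliminations apply; Kira can still be any of 3, 8.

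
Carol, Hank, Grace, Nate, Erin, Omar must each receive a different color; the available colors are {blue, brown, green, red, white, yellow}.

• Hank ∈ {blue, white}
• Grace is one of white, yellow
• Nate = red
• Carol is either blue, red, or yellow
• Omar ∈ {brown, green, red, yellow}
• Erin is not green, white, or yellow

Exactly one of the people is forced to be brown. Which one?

Erin

Nate's domain is down to {red}, so Nate = red. So Carol, Erin, Omar can't be red.
The 5 still-open variables together cover exactly {blue, brown, green, white, yellow} — 5 values for 5 variables — and green appears only in Omar's list, so Omar = green.
The 4 still-open variables together cover exactly {blue, brown, white, yellow} — 4 values for 4 variables — and brown appears only in Erin's list, so Erin = brown.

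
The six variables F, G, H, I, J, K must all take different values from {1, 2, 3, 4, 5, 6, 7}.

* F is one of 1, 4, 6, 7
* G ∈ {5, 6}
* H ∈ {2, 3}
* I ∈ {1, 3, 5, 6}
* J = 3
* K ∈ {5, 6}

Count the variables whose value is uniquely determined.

3

J's domain is down to {3}, so J = 3. Eliminate 3 elsewhere: H, I.
H has just one choice, so H = 2.
The 2 variables G and K are confined to {5, 6}, which locks those values in; drop them from F, I.
I has just one choice, so I = 1. So F can't be 1.
Determined: H=2, I=1, J=3. The other variables each still have more than one consistent value. That makes 3.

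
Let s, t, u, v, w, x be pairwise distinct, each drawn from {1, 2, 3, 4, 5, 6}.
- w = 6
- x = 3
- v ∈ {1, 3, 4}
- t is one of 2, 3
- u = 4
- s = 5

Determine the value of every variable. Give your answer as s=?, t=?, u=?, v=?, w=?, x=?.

s=5, t=2, u=4, v=1, w=6, x=3

s's domain is down to {5}, so s = 5.
u must be 4 (only option left). So v can't be 4.
That leaves w = 6.
That leaves x = 3. Strike 3 from t, v.
t's domain is down to {2}, so t = 2.
v has just one choice, so v = 1.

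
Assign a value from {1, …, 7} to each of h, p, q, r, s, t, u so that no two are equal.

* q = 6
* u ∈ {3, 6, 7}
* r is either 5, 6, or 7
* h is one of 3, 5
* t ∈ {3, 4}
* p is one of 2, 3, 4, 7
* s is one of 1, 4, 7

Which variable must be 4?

t

q must be 6 (only option left). Strike 6 from r, u.
Among the 6 still-open variables, 1 fits only s (and all 6 values in {1, 2, 3, 4, 5, 7} must be used), so s = 1.
Among the 5 still-open variables, 2 fits only p (and all 5 values in {2, 3, 4, 5, 7} must be used), so p = 2.
The 4 still-open variables draw from only 4 values {3, 4, 5, 7}, so each is used; only t can be 4, hence t = 4.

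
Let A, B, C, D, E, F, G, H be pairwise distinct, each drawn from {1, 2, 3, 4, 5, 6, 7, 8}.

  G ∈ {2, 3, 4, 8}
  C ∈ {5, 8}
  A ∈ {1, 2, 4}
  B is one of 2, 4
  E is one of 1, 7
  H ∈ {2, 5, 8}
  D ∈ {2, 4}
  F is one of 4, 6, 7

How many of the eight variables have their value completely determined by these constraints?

Among the 8 variables, 3 fits only G (and all 8 values in {1, 2, 3, 4, 5, 6, 7, 8} must be used), so G = 3.
Among the 7 still-open variables, 6 fits only F (and all 7 values in {1, 2, 4, 5, 6, 7, 8} must be used), so F = 6.
The 6 still-open variables together cover exactly {1, 2, 4, 5, 7, 8} — 6 values for 6 variables — and 7 appears only in E's list, so E = 7.
The 5 still-open variables draw from only 5 values {1, 2, 4, 5, 8}, so each is used; only A can be 1, hence A = 1.
B and D between them cover only {2, 4} — a naked pair. Remove those values from H.
Determined: A=1, E=7, F=6, G=3. The other variables each still have more than one consistent value. That makes 4.

4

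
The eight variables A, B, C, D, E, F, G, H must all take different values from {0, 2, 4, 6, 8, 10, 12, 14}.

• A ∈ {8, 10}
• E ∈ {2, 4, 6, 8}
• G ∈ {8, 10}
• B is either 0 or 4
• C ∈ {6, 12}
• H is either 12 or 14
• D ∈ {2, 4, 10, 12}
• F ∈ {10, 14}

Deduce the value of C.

6

The 8 variables together cover exactly {0, 2, 4, 6, 8, 10, 12, 14} — 8 values for 8 variables — and 0 appears only in B's list, so B = 0.
A and G between them cover only {8, 10} — a naked pair. Remove those values from D, E, F.
That leaves F = 14. Remove 14 from H.
H has just one choice, so H = 12. Eliminate 12 elsewhere: C, D.
So C = 6.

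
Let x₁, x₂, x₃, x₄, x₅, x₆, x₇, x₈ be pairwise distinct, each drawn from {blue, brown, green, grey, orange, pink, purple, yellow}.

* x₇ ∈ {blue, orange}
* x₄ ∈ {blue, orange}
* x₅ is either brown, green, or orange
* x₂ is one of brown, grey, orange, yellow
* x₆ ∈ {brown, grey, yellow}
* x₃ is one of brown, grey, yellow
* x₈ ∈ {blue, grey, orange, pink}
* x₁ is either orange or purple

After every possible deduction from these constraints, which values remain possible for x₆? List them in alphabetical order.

The 8 variables draw from only 8 values {blue, brown, green, grey, orange, pink, purple, yellow}, so each is used; only x₅ can be green, hence x₅ = green.
The 7 still-open variables draw from only 7 values {blue, brown, grey, orange, pink, purple, yellow}, so each is used; only x₈ can be pink, hence x₈ = pink.
Among the 6 still-open variables, purple fits only x₁ (and all 6 values in {blue, brown, grey, orange, purple, yellow} must be used), so x₁ = purple.
x₄ and x₇ between them cover only {blue, orange} — a naked pair. Remove those values from x₂.
No further eliminations apply; x₆ can still be any of brown, grey, yellow.

brown, grey, yellow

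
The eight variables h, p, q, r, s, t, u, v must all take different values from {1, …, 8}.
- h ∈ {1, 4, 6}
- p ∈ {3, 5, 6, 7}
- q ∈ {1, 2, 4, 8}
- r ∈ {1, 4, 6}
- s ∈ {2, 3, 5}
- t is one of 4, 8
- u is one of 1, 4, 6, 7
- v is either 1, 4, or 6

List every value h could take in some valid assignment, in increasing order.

The 3 variables h, r, v are confined to {1, 4, 6}, which locks those values in; drop them from p, q, t, u.
t must be 8 (only option left). Strike 8 from q.
u's domain is down to {7}, so u = 7. Eliminate 7 elsewhere: p.
q has just one choice, so q = 2. Eliminate 2 elsewhere: s.
No further eliminations apply; h can still be any of 1, 4, 6.

1, 4, 6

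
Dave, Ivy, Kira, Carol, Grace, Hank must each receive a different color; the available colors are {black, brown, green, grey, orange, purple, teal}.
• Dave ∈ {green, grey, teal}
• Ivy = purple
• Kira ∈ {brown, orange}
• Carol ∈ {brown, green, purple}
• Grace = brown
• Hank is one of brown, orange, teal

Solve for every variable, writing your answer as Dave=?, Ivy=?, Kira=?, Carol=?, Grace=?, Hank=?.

Ivy must be purple (only option left). Strike purple from Carol.
That leaves Grace = brown. Remove brown from Kira, Carol, Hank.
That leaves Kira = orange. Strike orange from Hank.
Carol must be green (only option left). Eliminate green elsewhere: Dave.
That leaves Hank = teal. Remove teal from Dave.
Dave has just one choice, so Dave = grey.

Dave=grey, Ivy=purple, Kira=orange, Carol=green, Grace=brown, Hank=teal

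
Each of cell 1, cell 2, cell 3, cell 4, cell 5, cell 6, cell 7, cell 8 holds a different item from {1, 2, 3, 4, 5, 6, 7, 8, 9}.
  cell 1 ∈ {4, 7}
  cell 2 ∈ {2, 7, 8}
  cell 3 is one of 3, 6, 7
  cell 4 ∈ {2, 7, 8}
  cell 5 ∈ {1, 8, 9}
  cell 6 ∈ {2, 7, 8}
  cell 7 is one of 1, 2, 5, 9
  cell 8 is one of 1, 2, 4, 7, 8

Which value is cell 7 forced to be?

5

The 3 variables cell 2, cell 4, cell 6 are confined to {2, 7, 8}, which locks those values in; drop them from cell 1, cell 3, cell 5, cell 7, cell 8.
cell 1's domain is down to {4}, so cell 1 = 4. So cell 8 can't be 4.
That leaves cell 8 = 1. Remove 1 from cell 5, cell 7.
That leaves cell 5 = 9. So cell 7 can't be 9.
So cell 7 = 5.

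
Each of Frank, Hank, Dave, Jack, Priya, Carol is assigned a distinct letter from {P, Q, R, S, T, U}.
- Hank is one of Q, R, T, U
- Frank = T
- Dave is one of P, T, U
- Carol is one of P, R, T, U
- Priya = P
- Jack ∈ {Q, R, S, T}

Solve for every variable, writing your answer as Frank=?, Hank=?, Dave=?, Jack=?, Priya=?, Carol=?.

Frank's domain is down to {T}, so Frank = T. So Hank, Dave, Jack, Carol can't be T.
Priya has just one choice, so Priya = P. So Dave, Carol can't be P.
Dave has just one choice, so Dave = U. Eliminate U elsewhere: Hank, Carol.
Carol must be R (only option left). So Hank, Jack can't be R.
Hank has just one choice, so Hank = Q. Eliminate Q elsewhere: Jack.
Jack has just one choice, so Jack = S.

Frank=T, Hank=Q, Dave=U, Jack=S, Priya=P, Carol=R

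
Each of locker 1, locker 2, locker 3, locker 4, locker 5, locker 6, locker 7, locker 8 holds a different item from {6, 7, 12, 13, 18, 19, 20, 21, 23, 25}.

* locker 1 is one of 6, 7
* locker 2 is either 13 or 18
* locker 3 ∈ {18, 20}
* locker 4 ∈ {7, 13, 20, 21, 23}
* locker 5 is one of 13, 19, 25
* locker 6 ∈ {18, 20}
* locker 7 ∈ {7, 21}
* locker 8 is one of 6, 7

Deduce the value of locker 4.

locker 1 and locker 8 between them cover only {6, 7} — a naked pair. Remove those values from locker 4, locker 7.
locker 7 must be 21 (only option left). Strike 21 from locker 4.
locker 3 and locker 6 between them cover only {18, 20} — a naked pair. Remove those values from locker 2, locker 4.
locker 2 has just one choice, so locker 2 = 13. Strike 13 from locker 4, locker 5.
So locker 4 = 23.

23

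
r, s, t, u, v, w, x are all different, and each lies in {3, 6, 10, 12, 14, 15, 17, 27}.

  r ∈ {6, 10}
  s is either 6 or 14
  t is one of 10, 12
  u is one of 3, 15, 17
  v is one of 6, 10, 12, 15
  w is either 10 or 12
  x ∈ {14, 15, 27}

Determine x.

t and w share exactly the 2 values {10, 12}; by pigeonhole those values go to them, so strike 10, 12 from r, v.
r's domain is down to {6}, so r = 6. Strike 6 from s, v.
That leaves s = 14. So x can't be 14.
v must be 15 (only option left). Eliminate 15 elsewhere: u, x.
So x = 27.

27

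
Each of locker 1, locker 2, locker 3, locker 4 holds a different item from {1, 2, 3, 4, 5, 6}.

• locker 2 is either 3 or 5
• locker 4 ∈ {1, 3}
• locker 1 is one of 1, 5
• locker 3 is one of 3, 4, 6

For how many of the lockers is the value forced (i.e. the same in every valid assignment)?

0

locker 1, locker 2, locker 4 share exactly the 3 values {1, 3, 5}; by pigeonhole those values go to them, so strike 1, 3, 5 from locker 3.
Determined: none. The other lockers each still have more than one consistent value. That makes 0.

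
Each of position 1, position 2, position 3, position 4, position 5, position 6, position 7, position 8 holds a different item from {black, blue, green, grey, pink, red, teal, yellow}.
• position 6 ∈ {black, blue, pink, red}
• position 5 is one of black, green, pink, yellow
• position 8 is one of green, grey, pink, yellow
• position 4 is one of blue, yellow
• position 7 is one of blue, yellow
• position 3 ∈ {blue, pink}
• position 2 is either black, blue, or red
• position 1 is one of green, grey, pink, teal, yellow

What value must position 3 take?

pink

The 8 variables draw from only 8 values {black, blue, green, grey, pink, red, teal, yellow}, so each is used; only position 1 can be teal, hence position 1 = teal.
The 7 still-open variables draw from only 7 values {black, blue, green, grey, pink, red, yellow}, so each is used; only position 8 can be grey, hence position 8 = grey.
The 6 still-open variables together cover exactly {black, blue, green, pink, red, yellow} — 6 values for 6 variables — and green appears only in position 5's list, so position 5 = green.
position 4 and position 7 between them cover only {blue, yellow} — a naked pair. Remove those values from position 2, position 3, position 6.
So position 3 = pink.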